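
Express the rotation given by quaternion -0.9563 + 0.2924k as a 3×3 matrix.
[[0.829, 0.5592, 0], [-0.5592, 0.829, 0], [0, 0, 1]]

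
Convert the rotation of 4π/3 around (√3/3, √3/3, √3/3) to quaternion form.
-0.5 + 0.5i + 0.5j + 0.5k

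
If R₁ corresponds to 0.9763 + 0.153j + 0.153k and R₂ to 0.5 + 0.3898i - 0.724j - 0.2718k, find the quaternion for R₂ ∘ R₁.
0.6405 + 0.3114i - 0.69j - 0.1292k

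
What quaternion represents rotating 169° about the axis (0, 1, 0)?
0.0958 + 0.9954j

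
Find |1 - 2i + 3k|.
√14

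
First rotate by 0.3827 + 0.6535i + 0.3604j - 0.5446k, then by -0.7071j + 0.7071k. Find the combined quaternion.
0.6399 + 0.1302i + 0.1915j + 0.7327k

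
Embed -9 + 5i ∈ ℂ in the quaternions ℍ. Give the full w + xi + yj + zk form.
-9 + 5i + 0j + 0k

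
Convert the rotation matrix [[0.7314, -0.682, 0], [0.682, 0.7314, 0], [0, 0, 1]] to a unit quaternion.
0.9304 + 0.3665k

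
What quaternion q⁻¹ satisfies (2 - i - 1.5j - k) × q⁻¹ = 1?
0.2424 + 0.1212i + 0.1818j + 0.1212k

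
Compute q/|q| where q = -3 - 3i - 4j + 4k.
-0.4243 - 0.4243i - 0.5657j + 0.5657k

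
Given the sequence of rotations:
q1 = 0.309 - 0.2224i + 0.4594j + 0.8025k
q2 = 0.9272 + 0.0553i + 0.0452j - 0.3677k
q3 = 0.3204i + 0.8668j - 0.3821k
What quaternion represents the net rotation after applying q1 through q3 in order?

q2 · q1 = 0.5731 + 0.0161i + 0.4773j + 0.6659k
q3 · q2 · q1 = -0.1644 + 0.9432i + 0.2773j - 0.08k
-0.1644 + 0.9432i + 0.2773j - 0.08k


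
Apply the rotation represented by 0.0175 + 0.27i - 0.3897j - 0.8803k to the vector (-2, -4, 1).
(1.937, 3.942, -1.308)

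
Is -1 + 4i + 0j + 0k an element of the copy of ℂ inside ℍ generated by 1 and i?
Yes. The quaternion -1 + 4i has j- and k-coefficients y = z = 0, so it lies in the complex subalgebra spanned by 1 and i.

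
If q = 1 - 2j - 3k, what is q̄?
1 + 2j + 3k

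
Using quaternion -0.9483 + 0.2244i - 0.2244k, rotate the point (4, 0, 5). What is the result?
(3.094, 3.83, 4.094)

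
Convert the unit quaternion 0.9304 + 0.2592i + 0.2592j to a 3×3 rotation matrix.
[[0.8656, 0.1344, 0.4823], [0.1344, 0.8656, -0.4823], [-0.4823, 0.4823, 0.7313]]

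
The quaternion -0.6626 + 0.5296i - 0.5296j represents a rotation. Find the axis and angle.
axis = (√2/2, -√2/2, 0), θ = 263°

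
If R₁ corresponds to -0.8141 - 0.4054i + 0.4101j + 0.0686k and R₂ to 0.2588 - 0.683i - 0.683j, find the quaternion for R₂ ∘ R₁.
-0.2075 + 0.4043i + 0.709j - 0.5392k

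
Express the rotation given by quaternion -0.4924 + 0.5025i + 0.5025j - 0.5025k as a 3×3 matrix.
[[-0.01, 0.0102, -0.9999], [0.9999, -0.01, -0.0102], [-0.0102, -0.9999, -0.01]]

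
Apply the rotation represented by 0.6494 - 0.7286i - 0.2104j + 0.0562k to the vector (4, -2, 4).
(1.733, 5.345, 2.104)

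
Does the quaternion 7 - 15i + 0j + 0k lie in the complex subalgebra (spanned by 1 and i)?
Yes. The quaternion 7 - 15i has j- and k-coefficients y = z = 0, so it lies in the complex subalgebra spanned by 1 and i.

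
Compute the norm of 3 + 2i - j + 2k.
√18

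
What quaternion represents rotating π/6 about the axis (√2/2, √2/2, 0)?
0.9659 + 0.183i + 0.183j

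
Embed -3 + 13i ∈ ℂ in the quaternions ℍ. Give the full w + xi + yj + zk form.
-3 + 13i + 0j + 0k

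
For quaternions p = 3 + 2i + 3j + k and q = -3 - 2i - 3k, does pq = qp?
No: pq = -2 - 21i - 5j - 6k ≠ -2 - 3i - 13j - 18k = qp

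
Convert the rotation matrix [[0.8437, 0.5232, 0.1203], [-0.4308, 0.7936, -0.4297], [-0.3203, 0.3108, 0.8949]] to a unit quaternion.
0.9397 + 0.197i + 0.1172j - 0.2538k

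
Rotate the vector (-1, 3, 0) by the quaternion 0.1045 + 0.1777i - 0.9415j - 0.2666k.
(0.078, 2.774, 1.515)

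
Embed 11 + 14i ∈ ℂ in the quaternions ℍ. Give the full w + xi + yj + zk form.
11 + 14i + 0j + 0k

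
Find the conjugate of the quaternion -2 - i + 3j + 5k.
-2 + i - 3j - 5k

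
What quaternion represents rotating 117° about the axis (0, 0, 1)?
0.5225 + 0.8526k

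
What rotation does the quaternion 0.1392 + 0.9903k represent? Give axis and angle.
axis = (0, 0, 1), θ = 164°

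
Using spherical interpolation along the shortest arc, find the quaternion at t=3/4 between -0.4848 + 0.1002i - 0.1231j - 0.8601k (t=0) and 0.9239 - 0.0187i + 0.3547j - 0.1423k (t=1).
-0.9281 + 0.0473i - 0.3364j - 0.1523k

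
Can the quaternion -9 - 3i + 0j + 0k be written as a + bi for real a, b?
Yes. The quaternion -9 - 3i has j- and k-coefficients y = z = 0, so it lies in the complex subalgebra spanned by 1 and i.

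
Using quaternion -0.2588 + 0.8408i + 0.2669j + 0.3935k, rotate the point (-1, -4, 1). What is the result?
(-2.634, 3.294, -0.456)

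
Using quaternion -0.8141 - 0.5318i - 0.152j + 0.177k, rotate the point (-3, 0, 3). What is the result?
(-2.496, -2.379, 2.472)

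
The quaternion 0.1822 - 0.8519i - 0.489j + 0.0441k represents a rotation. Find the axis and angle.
axis = (-0.8664, -0.4973, 0.0449), θ = 159°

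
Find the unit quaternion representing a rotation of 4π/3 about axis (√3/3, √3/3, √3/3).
-0.5 + 0.5i + 0.5j + 0.5k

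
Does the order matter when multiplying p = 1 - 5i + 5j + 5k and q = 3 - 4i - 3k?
Yes: pq = -2 - 34i - 20j + 32k ≠ -2 - 4i + 50j - 8k = qp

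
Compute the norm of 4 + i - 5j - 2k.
√46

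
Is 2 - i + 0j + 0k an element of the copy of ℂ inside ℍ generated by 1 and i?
Yes. The quaternion 2 - i has j- and k-coefficients y = z = 0, so it lies in the complex subalgebra spanned by 1 and i.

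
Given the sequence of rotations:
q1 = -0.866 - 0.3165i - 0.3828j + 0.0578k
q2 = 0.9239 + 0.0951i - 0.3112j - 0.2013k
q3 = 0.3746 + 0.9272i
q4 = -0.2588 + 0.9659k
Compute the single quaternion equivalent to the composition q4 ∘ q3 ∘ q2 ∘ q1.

q2 · q1 = -0.8775 - 0.4698i - 0.026j + 0.0928k
q3 · q2 · q1 = 0.1069 - 0.9896i - 0.0958j + 0.0107k
q4 · q3 · q2 · q1 = -0.038 + 0.3486i - 0.9311j + 0.1005k
-0.038 + 0.3486i - 0.9311j + 0.1005k


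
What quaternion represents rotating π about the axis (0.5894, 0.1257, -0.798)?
0.5894i + 0.1257j - 0.798k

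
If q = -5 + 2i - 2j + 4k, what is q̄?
-5 - 2i + 2j - 4k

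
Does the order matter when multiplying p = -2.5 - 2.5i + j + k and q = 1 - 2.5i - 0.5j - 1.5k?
Yes: pq = -6.75 + 2.75i - 4j + 8.5k ≠ -6.75 + 4.75i + 8.5j + k = qp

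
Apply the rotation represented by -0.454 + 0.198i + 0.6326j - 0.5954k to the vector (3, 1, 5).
(-5.869, -0.282, 0.689)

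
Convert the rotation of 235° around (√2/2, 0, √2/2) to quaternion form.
-0.4617 + 0.6272i + 0.6272k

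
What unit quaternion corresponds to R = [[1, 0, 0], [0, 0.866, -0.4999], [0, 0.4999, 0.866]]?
0.9659 + 0.2588i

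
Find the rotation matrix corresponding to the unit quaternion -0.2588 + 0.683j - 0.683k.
[[-0.866, -0.3535, -0.3535], [0.3535, 0.067, -0.933], [0.3535, -0.933, 0.067]]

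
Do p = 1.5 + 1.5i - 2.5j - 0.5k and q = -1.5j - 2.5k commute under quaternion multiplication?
No: pq = -5 + 5.5i + 1.5j - 6k ≠ -5 - 5.5i - 6j - 1.5k = qp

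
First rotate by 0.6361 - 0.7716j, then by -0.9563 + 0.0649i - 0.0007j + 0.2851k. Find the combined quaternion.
-0.6088 + 0.2613i + 0.7374j + 0.1313k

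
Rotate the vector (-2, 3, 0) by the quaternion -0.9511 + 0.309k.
(0.145, 3.603, 0)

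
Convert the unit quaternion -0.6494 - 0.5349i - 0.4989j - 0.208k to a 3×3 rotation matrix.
[[0.4157, 0.2636, 0.8705], [0.8039, 0.3412, -0.4872], [-0.4255, 0.9023, -0.07]]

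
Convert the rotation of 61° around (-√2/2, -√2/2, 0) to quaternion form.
0.8616 - 0.3589i - 0.3589j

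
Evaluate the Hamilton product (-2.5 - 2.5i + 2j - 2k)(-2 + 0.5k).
6 + 6i - 2.75j + 2.75k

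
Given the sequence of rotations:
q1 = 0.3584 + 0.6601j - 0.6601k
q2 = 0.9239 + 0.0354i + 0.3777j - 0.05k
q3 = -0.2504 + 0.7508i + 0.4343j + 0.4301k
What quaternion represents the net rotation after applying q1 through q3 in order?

q2 · q1 = 0.0488 - 0.2036i + 0.7686j - 0.6044k
q3 · q2 · q1 = 0.0668 - 0.5054i + 0.195j + 0.8378k
0.0668 - 0.5054i + 0.195j + 0.8378k


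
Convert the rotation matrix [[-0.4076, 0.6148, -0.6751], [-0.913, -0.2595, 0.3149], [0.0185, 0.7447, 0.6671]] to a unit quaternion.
-0.5 - 0.2149i + 0.3468j + 0.7639k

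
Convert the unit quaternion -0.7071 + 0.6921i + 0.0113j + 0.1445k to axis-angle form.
axis = (0.9788, 0.016, 0.2044), θ = 3π/2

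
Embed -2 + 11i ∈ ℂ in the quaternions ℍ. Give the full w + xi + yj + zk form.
-2 + 11i + 0j + 0k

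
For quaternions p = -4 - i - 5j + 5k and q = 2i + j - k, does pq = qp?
No: pq = 12 - 8i + 5j + 13k ≠ 12 - 8i - 13j - 5k = qp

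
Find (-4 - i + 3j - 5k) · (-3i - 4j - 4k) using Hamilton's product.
-11 - 20i + 27j + 29k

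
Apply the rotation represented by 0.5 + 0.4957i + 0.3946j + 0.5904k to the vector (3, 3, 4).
(3.296, 2.26, 4.246)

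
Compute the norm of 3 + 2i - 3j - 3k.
√31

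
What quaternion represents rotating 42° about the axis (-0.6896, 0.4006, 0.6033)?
0.9336 - 0.2471i + 0.1436j + 0.2162k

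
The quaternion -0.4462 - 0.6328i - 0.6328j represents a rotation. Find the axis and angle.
axis = (-√2/2, -√2/2, 0), θ = 233°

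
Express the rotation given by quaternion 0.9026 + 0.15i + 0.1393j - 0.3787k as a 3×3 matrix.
[[0.6744, 0.7254, 0.1379], [-0.6418, 0.6682, -0.3763], [-0.3651, 0.1653, 0.9162]]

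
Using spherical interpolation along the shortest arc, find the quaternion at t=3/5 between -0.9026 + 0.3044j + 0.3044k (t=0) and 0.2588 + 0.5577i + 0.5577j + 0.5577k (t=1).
-0.3015 + 0.4318i + 0.6011j + 0.6011k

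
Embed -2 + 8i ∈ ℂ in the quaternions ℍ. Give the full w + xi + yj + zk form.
-2 + 8i + 0j + 0k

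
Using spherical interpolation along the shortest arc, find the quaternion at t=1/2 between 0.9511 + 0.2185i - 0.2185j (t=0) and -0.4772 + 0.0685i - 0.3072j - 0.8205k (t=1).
0.8623 + 0.0906i + 0.0536j + 0.4954k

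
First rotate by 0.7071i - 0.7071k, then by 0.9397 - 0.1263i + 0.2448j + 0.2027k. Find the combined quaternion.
0.2326 + 0.4914i + 0.054j - 0.8376k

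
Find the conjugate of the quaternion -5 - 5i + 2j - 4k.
-5 + 5i - 2j + 4k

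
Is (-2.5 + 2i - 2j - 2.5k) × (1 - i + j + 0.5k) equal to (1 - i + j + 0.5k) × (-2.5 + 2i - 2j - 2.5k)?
No: pq = 2.75 + 6i - 3j - 3.75k ≠ 2.75 + 3i - 6j - 3.75k = qp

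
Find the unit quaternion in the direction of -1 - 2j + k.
-0.4082 - 0.8165j + 0.4082k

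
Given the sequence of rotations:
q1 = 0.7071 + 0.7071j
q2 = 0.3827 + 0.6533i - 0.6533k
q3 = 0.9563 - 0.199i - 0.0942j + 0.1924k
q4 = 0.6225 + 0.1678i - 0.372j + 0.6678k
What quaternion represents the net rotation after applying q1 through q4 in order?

q2 · q1 = 0.2706 + 0.9239i + 0.2706j
q3 · q2 · q1 = 0.4681 + 0.7776i + 0.411j + 0.0852k
q4 · q3 · q2 · q1 = 0.2569 + 0.2564i + 0.5867j + 0.7239k
0.2569 + 0.2564i + 0.5867j + 0.7239k


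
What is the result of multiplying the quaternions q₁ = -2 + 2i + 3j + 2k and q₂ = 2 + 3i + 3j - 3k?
-13 - 17i + 12j + 7k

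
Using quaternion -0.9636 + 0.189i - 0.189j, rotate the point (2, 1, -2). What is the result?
(1.057, 0.057, -2.807)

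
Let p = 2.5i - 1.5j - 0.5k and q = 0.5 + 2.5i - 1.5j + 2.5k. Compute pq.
-7.25 - 3.25i - 8.25j - 0.25k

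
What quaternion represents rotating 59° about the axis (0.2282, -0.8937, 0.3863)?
0.8704 + 0.1124i - 0.4401j + 0.1902k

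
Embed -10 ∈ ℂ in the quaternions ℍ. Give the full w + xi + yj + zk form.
-10 + 0i + 0j + 0k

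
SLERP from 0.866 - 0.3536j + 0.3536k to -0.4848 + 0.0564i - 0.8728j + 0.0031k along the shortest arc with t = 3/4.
0.7448 - 0.0505i + 0.6537j + 0.1243k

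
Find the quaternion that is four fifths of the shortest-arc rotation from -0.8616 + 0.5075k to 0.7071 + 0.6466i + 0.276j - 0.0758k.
-0.7878 - 0.5422i - 0.2314j + 0.1784k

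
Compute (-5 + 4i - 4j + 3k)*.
-5 - 4i + 4j - 3k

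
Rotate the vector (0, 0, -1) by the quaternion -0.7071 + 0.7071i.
(0, -1, 0)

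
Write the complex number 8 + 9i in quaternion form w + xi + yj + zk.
8 + 9i + 0j + 0k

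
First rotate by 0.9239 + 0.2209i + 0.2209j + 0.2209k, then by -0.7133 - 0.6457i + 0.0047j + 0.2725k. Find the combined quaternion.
-0.5776 - 0.8133i + 0.0496j - 0.0495k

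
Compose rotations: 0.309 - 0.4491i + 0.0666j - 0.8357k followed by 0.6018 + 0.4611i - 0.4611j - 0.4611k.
0.0384 + 0.2883i + 0.49j - 0.8218k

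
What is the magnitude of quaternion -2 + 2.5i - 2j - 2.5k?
4.528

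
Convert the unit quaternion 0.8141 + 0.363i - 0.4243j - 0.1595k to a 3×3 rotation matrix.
[[0.5891, -0.0483, -0.8066], [-0.5677, 0.6856, -0.4557], [0.575, 0.7264, 0.3764]]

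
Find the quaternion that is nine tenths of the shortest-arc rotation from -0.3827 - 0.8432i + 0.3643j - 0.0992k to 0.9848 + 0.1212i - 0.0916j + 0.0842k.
-0.9641 - 0.2139i + 0.129j - 0.0904k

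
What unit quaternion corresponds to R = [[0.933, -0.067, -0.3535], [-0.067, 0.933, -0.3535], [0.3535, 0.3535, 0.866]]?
0.9659 + 0.183i - 0.183j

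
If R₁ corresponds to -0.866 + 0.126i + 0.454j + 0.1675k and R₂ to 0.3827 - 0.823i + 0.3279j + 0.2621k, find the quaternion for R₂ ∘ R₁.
-0.4205 + 0.6969i + 0.0607j - 0.5778k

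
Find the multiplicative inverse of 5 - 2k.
0.1724 + 0.069k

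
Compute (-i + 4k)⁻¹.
0.0588i - 0.2353k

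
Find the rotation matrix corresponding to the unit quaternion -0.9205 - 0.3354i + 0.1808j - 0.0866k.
[[0.9196, -0.2807, -0.2748], [0.0381, 0.76, -0.6488], [0.3909, 0.5862, 0.7096]]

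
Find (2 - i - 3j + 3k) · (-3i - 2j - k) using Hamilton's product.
-6 + 3i - 14j - 9k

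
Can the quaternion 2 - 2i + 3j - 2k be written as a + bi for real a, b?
No. The quaternion 2 - 2i + 3j - 2k has j-coefficient y = 3 and k-coefficient z = -2, not both zero, so it does not lie in the complex subalgebra spanned by 1 and i.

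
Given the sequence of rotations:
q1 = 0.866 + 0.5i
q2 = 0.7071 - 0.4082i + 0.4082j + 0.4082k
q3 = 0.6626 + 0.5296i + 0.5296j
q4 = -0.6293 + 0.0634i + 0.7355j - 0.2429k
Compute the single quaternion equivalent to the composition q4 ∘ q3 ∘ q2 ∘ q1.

q2 · q1 = 0.8164 + 0.5576j + 0.1494k
q3 · q2 · q1 = 0.2456 + 0.5115i + 0.7227j + 0.3943k
q4 · q3 · q2 · q1 = -0.6228 + 0.1592i - 0.4234j - 0.6382k
-0.6228 + 0.1592i - 0.4234j - 0.6382k


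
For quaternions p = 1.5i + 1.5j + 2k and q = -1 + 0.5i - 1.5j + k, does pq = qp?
No: pq = -0.5 + 3i - 2j - 5k ≠ -0.5 - 6i - j + k = qp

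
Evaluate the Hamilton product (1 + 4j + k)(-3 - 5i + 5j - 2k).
-21 - 18i - 12j + 15k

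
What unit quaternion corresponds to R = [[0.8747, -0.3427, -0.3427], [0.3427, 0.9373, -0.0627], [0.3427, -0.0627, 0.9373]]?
0.9682 - 0.177j + 0.177k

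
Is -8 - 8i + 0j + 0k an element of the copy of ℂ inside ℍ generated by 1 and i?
Yes. The quaternion -8 - 8i has j- and k-coefficients y = z = 0, so it lies in the complex subalgebra spanned by 1 and i.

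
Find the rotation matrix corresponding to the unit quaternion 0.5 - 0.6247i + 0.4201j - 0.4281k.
[[0.2805, -0.0968, 0.955], [-0.953, -0.147, 0.265], [0.1148, -0.9844, -0.1335]]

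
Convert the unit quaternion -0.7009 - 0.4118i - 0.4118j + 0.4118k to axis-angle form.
axis = (-√3/3, -√3/3, √3/3), θ = 269°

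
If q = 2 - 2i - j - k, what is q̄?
2 + 2i + j + k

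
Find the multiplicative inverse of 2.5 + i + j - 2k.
0.2041 - 0.0816i - 0.0816j + 0.1633k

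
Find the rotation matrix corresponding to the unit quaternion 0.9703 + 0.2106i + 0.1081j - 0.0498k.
[[0.9717, 0.1422, 0.1888], [-0.0511, 0.9063, -0.4195], [-0.2308, 0.3979, 0.8879]]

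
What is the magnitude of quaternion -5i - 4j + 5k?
√66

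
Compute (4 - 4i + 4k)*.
4 + 4i - 4k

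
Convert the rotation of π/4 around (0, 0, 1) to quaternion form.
0.9239 + 0.3827k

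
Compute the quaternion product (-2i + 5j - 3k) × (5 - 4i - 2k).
-14 - 20i + 33j + 5k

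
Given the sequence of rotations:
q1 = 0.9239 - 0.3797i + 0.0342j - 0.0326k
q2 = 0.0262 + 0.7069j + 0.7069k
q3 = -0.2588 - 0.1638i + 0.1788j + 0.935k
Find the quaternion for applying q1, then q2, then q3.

q2 · q1 = 0.0231 - 0.0572i + 0.3856j + 0.9207k
q3 · q2 · q1 = -0.9451 - 0.1849i + 0.0017j - 0.2696k
-0.9451 - 0.1849i + 0.0017j - 0.2696k


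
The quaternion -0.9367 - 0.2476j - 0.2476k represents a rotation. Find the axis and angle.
axis = (0, -√2/2, -√2/2), θ = 319°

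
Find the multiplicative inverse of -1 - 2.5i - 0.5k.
-0.1333 + 0.3333i + 0.0667k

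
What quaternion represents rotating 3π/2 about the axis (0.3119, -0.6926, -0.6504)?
-0.7071 + 0.2205i - 0.4897j - 0.4599k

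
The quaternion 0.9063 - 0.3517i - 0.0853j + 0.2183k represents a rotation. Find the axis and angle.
axis = (-0.8322, -0.2018, 0.5165), θ = 50°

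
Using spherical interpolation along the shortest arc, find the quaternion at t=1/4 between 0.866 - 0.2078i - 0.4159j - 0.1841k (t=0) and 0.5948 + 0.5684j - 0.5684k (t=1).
0.9113 - 0.1738i - 0.1694j - 0.3326k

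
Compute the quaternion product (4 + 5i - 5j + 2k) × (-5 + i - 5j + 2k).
-54 - 21i - 3j - 22k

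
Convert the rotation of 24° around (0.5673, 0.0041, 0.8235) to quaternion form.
0.9781 + 0.1179i + 0.0009j + 0.1712k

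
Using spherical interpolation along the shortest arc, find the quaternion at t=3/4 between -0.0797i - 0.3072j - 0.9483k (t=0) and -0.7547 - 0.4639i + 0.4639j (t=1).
0.676 + 0.3868i - 0.5261j - 0.3415k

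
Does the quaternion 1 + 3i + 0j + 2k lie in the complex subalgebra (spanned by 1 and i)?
No. The quaternion 1 + 3i + 2k has j-coefficient y = 0 and k-coefficient z = 2, not both zero, so it does not lie in the complex subalgebra spanned by 1 and i.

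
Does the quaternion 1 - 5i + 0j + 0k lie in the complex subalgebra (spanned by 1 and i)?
Yes. The quaternion 1 - 5i has j- and k-coefficients y = z = 0, so it lies in the complex subalgebra spanned by 1 and i.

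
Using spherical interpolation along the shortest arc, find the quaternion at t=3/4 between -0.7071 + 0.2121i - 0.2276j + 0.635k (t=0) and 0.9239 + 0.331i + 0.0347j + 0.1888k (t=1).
-0.9726 - 0.2077i - 0.0973j + 0.037k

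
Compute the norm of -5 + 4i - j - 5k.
√67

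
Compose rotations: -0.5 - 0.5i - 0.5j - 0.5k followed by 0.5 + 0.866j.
0.183 - 0.683i - 0.683j + 0.183k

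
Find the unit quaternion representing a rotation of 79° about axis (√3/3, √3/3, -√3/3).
0.7716 + 0.3672i + 0.3672j - 0.3672k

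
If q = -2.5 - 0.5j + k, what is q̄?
-2.5 + 0.5j - k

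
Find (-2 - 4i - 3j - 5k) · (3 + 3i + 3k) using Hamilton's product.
21 - 27i - 12j - 12k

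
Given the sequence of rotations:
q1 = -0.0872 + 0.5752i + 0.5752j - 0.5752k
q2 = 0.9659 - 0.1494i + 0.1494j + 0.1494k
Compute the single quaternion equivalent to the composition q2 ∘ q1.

q2 · q1 = 0.0017 + 0.3967i + 0.5426j - 0.7405k
0.0017 + 0.3967i + 0.5426j - 0.7405k


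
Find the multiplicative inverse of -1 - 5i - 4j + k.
-0.0233 + 0.1163i + 0.093j - 0.0233k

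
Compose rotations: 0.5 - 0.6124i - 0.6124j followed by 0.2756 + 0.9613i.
0.7265 + 0.3119i - 0.1688j - 0.5887k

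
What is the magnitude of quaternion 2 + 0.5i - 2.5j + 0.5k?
3.279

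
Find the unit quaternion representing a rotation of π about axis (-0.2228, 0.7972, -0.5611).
-0.2228i + 0.7972j - 0.5611k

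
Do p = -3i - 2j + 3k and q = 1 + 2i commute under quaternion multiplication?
No: pq = 6 - 3i + 4j + 7k ≠ 6 - 3i - 8j - k = qp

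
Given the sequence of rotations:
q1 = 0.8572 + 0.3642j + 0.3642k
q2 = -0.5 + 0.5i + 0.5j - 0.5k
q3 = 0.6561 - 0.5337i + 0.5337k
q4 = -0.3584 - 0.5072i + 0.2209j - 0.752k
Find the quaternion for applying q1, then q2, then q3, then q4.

q2 · q1 = -0.4286 + 0.7928i + 0.0644j - 0.4286k
q3 · q2 · q1 = 0.3707 + 0.7145i + 0.2366j - 0.5443k
q4 · q3 · q2 · q1 = -0.232 - 0.3864i - 0.8163j - 0.3615k
-0.232 - 0.3864i - 0.8163j - 0.3615k


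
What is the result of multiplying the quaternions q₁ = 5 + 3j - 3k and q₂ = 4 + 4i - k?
17 + 17i - 29k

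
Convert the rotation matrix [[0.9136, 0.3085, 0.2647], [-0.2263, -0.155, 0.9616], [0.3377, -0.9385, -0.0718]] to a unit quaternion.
0.6494 - 0.7315i - 0.0281j - 0.2059k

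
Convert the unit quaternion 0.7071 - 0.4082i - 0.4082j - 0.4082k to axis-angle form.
axis = (-√3/3, -√3/3, -√3/3), θ = π/2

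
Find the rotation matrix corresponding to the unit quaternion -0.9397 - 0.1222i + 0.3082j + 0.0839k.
[[0.7959, 0.0824, -0.5997], [-0.233, 0.9561, -0.1779], [0.5587, 0.2814, 0.7802]]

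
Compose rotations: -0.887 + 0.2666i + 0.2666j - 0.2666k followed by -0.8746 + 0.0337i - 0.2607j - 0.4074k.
0.7277 - 0.0849i - 0.1016j + 0.673k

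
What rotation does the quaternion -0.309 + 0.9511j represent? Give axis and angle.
axis = (0, 1, 0), θ = 216°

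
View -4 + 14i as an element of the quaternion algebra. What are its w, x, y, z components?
-4 + 14i + 0j + 0k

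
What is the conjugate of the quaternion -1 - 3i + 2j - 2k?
-1 + 3i - 2j + 2k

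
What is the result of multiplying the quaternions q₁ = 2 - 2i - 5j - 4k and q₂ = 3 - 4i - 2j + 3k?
-37i + 3j - 22k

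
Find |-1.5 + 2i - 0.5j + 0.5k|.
2.598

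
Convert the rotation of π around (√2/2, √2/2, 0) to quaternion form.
0.7071i + 0.7071j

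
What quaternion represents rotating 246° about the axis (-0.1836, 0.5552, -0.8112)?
-0.5446 - 0.154i + 0.4656j - 0.6803k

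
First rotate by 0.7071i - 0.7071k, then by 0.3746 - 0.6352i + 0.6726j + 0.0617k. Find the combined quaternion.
0.4928 - 0.2107i - 0.4055j - 0.7405k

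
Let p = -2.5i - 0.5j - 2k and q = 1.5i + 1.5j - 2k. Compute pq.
0.5 + 4i - 8j - 3k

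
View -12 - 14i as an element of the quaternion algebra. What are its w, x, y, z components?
-12 - 14i + 0j + 0k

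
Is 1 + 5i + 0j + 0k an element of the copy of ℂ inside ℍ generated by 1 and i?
Yes. The quaternion 1 + 5i has j- and k-coefficients y = z = 0, so it lies in the complex subalgebra spanned by 1 and i.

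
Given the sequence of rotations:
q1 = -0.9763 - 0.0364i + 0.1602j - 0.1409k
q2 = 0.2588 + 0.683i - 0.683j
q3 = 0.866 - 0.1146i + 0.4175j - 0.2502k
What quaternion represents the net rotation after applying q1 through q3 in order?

q2 · q1 = -0.1184 - 0.58i + 0.8045j + 0.0481k
q3 · q2 · q1 = -0.4928 - 0.2673i + 0.7979j + 0.2212k
-0.4928 - 0.2673i + 0.7979j + 0.2212k


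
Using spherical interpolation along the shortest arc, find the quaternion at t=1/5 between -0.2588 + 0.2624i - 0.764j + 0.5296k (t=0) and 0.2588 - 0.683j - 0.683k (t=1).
-0.1648 + 0.2439i - 0.9099j + 0.2924k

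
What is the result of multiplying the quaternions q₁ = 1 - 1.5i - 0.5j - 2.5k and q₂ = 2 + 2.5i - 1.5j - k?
2.5 - 3.75i - 10.25j - 2.5k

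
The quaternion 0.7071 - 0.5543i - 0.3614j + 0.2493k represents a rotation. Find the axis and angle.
axis = (-0.7839, -0.5111, 0.3526), θ = π/2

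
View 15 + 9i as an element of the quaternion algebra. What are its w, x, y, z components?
15 + 9i + 0j + 0k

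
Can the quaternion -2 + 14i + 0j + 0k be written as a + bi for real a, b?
Yes. The quaternion -2 + 14i has j- and k-coefficients y = z = 0, so it lies in the complex subalgebra spanned by 1 and i.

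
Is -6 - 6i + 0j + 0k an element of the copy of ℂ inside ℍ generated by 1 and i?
Yes. The quaternion -6 - 6i has j- and k-coefficients y = z = 0, so it lies in the complex subalgebra spanned by 1 and i.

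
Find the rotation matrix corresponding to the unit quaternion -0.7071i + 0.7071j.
[[0, -1, 0], [-1, 0, 0], [0, 0, -1]]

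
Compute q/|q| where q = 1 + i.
0.7071 + 0.7071i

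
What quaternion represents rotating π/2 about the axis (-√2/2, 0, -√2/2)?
0.7071 - 0.5i - 0.5k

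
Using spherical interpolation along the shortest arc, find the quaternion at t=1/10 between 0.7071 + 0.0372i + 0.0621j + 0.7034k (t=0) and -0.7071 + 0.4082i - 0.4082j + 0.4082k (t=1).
0.7763 - 0.0205i + 0.1158j + 0.6193k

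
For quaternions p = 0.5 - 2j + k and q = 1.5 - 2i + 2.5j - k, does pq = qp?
No: pq = 6.75 - 1.5i - 3.75j - 3k ≠ 6.75 - 0.5i + 0.25j + 5k = qp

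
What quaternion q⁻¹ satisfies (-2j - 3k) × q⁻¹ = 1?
0.1538j + 0.2308k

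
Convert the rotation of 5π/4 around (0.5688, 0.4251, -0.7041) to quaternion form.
-0.3827 + 0.5255i + 0.3927j - 0.6505k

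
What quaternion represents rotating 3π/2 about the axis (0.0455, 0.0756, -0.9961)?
-0.7071 + 0.0322i + 0.0535j - 0.7043k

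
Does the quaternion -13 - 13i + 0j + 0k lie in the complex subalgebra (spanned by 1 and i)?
Yes. The quaternion -13 - 13i has j- and k-coefficients y = z = 0, so it lies in the complex subalgebra spanned by 1 and i.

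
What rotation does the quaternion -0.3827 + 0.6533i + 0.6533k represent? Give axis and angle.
axis = (√2/2, 0, √2/2), θ = 5π/4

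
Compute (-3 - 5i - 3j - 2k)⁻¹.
-0.0638 + 0.1064i + 0.0638j + 0.0426k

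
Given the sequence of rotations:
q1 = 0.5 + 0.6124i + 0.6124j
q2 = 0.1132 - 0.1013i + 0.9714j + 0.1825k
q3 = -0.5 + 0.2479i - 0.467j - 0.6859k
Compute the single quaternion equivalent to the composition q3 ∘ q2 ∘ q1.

q2 · q1 = -0.4762 - 0.0931i + 0.6668j - 0.5657k
q3 · q2 · q1 = 0.1846 + 0.65i + 0.0931j + 0.7313k
0.1846 + 0.65i + 0.0931j + 0.7313k


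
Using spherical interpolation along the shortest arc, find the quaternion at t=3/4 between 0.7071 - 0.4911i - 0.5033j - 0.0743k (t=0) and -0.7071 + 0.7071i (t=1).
0.7286 - 0.6718i - 0.1322j - 0.0195k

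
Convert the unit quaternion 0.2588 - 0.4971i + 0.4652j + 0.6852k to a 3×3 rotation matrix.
[[-0.3718, -0.8172, -0.4404], [-0.1078, -0.4332, 0.8948], [-0.922, 0.3802, 0.073]]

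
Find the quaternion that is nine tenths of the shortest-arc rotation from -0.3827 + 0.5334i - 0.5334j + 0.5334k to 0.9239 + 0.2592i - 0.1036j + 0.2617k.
-0.969 - 0.1729i + 0.0196j - 0.1754k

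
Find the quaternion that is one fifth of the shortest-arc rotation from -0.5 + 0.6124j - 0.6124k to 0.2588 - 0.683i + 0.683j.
-0.3773 - 0.1803i + 0.7261j - 0.5458k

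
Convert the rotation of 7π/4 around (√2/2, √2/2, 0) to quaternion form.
-0.9239 + 0.2706i + 0.2706j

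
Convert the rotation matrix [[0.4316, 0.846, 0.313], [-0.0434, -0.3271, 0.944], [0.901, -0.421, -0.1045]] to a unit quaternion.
-0.5 + 0.6825i + 0.294j + 0.4447k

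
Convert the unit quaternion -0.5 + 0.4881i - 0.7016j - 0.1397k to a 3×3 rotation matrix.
[[-0.0235, -0.8246, 0.5652], [-0.5452, 0.4845, 0.6841], [-0.838, -0.2921, -0.461]]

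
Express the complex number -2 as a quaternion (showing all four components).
-2 + 0i + 0j + 0k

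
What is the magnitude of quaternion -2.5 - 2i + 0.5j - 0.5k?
3.279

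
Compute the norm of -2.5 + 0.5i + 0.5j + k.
2.784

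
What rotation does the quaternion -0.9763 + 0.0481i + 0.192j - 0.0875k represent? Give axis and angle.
axis = (0.2223, 0.8872, -0.4043), θ = 335°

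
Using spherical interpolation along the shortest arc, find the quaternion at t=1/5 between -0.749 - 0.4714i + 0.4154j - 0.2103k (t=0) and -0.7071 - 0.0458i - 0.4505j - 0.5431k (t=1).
-0.8164 - 0.4171i + 0.2486j - 0.3127k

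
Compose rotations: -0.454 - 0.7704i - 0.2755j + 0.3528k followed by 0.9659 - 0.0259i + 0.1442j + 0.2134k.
-0.494 - 0.6227i - 0.4868j + 0.3621k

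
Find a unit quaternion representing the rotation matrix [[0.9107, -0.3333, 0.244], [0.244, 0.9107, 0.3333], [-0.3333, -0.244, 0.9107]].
0.9659 - 0.1494i + 0.1494j + 0.1494k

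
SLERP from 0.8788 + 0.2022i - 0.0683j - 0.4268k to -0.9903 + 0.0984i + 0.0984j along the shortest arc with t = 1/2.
0.9698 + 0.0539i - 0.0865j - 0.2215k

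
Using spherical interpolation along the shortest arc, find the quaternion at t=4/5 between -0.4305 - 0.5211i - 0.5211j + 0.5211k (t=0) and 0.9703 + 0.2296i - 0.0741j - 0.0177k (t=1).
-0.9345 - 0.3215i - 0.0612j + 0.1399k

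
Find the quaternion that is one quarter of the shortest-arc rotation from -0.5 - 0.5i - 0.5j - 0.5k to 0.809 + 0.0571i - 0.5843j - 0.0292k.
-0.7334 - 0.4656i - 0.2372j - 0.4349k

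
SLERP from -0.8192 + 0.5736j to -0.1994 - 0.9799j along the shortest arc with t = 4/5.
-0.0314 + 0.9995j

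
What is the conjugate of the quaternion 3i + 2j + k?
-3i - 2j - k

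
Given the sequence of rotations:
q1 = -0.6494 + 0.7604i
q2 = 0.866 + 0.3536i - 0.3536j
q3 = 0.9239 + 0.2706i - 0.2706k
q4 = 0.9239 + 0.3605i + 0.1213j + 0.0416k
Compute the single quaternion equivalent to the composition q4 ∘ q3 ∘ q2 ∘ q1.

q2 · q1 = -0.8313 + 0.4289i + 0.2296j + 0.2689k
q3 · q2 · q1 = -0.8113 + 0.2334i + 0.0233j + 0.5355k
q4 · q3 · q2 · q1 = -0.8588 - 0.0128i - 0.2602j + 0.4411k
-0.8588 - 0.0128i - 0.2602j + 0.4411k


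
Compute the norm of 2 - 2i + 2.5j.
3.775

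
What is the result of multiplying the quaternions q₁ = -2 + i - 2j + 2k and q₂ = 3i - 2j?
-7 - 2i + 10j + 4k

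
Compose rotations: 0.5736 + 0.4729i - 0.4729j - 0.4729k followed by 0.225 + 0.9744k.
0.5899 + 0.5672i + 0.3544j + 0.4525k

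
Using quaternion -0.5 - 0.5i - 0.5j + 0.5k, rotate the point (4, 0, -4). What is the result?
(0, 4, -4)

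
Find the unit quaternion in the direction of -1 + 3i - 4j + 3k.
-0.169 + 0.5071i - 0.6761j + 0.5071k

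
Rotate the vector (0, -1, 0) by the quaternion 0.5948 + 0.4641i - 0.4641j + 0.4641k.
(0.983, -0.138, -0.121)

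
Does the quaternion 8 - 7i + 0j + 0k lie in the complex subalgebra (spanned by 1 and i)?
Yes. The quaternion 8 - 7i has j- and k-coefficients y = z = 0, so it lies in the complex subalgebra spanned by 1 and i.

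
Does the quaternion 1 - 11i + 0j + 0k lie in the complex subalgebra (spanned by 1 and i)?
Yes. The quaternion 1 - 11i has j- and k-coefficients y = z = 0, so it lies in the complex subalgebra spanned by 1 and i.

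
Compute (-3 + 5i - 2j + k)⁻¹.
-0.0769 - 0.1282i + 0.0513j - 0.0256k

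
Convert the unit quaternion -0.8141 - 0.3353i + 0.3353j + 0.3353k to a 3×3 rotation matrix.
[[0.5503, 0.3211, -0.7708], [-0.7708, 0.5503, -0.3211], [0.3211, 0.7708, 0.5503]]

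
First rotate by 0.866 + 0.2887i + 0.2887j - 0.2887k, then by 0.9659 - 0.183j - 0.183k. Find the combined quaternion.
0.8365 + 0.3845i + 0.0675j - 0.3845k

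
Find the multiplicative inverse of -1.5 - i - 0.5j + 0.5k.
-0.4 + 0.2667i + 0.1333j - 0.1333k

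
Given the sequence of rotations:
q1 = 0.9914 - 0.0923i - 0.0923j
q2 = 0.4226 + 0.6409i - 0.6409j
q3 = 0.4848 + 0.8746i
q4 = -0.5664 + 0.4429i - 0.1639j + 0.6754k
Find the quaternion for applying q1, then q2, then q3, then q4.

q2 · q1 = 0.419 + 0.5964i - 0.6744j - 0.1183k
q3 · q2 · q1 = -0.3185 + 0.6556i - 0.2235j - 0.6472k
q4 · q3 · q2 · q1 = 0.2905 - 0.2554i + 0.9082j + 0.1599k
0.2905 - 0.2554i + 0.9082j + 0.1599k


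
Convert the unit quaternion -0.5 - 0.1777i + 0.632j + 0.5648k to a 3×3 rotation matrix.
[[-0.4368, 0.3402, -0.8327], [-0.7894, 0.2988, 0.5362], [0.4313, 0.8916, 0.138]]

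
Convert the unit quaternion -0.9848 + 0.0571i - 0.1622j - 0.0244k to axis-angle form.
axis = (0.3288, -0.9339, -0.1405), θ = 340°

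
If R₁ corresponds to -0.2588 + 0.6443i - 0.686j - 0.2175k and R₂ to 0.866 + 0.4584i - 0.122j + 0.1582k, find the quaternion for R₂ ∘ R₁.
-0.5688 + 0.5744i - 0.3609j - 0.4652k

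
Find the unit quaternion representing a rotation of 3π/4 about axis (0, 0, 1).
0.3827 + 0.9239k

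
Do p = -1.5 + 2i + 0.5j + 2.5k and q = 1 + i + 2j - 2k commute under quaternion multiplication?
No: pq = 0.5 - 5.5i + 4j + 9k ≠ 0.5 + 6.5i - 9j + 2k = qp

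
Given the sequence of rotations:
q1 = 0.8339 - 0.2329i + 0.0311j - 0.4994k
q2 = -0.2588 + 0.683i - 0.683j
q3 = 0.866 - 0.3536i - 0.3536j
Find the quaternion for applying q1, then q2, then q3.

q2 · q1 = -0.0355 + 0.9709i - 0.2365j - 0.0086k
q3 · q2 · q1 = 0.2289 + 0.8564i - 0.1953j + 0.4195k
0.2289 + 0.8564i - 0.1953j + 0.4195k


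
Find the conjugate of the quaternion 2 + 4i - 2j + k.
2 - 4i + 2j - k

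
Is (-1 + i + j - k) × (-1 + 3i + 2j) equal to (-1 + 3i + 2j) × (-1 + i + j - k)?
No: pq = -4 - 2i - 6j ≠ -4 - 6i + 2k = qp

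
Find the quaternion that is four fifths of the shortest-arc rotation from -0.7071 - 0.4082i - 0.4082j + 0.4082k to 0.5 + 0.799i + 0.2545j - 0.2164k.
-0.554 - 0.7346i - 0.292j + 0.2611k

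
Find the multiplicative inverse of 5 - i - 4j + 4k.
0.0862 + 0.0172i + 0.069j - 0.069k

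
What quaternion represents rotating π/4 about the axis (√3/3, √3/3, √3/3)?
0.9239 + 0.2209i + 0.2209j + 0.2209k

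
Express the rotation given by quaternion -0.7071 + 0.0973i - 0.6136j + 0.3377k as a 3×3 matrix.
[[0.0189, 0.3582, 0.9335], [-0.597, 0.753, -0.2768], [-0.802, -0.552, 0.2281]]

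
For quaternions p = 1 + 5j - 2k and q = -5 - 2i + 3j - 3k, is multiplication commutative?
No: pq = -26 - 11i - 18j + 17k ≠ -26 + 7i - 26j - 3k = qp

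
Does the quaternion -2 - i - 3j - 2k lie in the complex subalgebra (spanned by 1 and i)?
No. The quaternion -2 - i - 3j - 2k has j-coefficient y = -3 and k-coefficient z = -2, not both zero, so it does not lie in the complex subalgebra spanned by 1 and i.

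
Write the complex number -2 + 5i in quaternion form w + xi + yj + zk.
-2 + 5i + 0j + 0k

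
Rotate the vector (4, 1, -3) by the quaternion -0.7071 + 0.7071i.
(4, -3, -1)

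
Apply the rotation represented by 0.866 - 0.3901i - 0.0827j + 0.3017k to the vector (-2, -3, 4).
(-1.749, -0.212, 5.089)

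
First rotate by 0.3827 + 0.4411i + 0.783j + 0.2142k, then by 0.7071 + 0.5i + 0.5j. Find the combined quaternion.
-0.3414 + 0.6104i + 0.6379j + 0.3224k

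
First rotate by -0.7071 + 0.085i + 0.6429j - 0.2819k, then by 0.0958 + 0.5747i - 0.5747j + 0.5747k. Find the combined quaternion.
0.4149 - 0.6057i + 0.6788j - 0.0151k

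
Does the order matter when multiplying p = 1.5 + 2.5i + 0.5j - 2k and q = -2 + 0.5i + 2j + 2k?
Yes: pq = -1.25 + 0.75i - 4j + 11.75k ≠ -1.25 - 9.25i + 8j + 2.25k = qp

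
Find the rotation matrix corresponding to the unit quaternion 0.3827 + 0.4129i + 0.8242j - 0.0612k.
[[-0.3661, 0.7275, 0.5803], [0.6338, 0.6515, -0.4169], [-0.6814, 0.2152, -0.6996]]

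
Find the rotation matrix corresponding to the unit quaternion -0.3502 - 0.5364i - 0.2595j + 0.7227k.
[[-0.1793, 0.7846, -0.5936], [-0.2278, -0.62, -0.7508], [-0.9571, 0.0006, 0.2899]]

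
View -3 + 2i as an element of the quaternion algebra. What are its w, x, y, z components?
-3 + 2i + 0j + 0k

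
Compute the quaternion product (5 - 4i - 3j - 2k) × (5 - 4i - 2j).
3 - 44i - 17j - 14k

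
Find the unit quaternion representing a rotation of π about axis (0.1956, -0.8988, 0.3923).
0.1956i - 0.8988j + 0.3923k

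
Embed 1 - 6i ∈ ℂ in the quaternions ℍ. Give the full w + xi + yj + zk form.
1 - 6i + 0j + 0k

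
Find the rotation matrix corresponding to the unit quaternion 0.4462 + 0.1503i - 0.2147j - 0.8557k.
[[-0.5566, 0.6991, -0.4488], [-0.8282, -0.5096, 0.2333], [-0.0656, 0.5016, 0.8626]]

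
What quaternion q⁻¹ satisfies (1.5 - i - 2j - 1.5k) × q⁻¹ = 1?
0.1579 + 0.1053i + 0.2105j + 0.1579k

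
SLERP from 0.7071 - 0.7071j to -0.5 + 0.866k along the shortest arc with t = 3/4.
0.6461 - 0.2251j - 0.7293k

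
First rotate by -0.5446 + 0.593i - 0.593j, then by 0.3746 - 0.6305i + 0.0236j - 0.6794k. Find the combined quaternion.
0.1839 + 0.1626i - 0.6379j + 0.7299k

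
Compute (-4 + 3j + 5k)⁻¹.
-0.08 - 0.06j - 0.1k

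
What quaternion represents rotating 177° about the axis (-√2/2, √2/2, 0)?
0.0262 - 0.7069i + 0.7069j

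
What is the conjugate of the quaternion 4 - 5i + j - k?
4 + 5i - j + k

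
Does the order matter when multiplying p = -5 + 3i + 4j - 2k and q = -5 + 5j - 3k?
Yes: pq = -1 - 17i - 36j + 40k ≠ -1 - 13i - 54j + 10k = qp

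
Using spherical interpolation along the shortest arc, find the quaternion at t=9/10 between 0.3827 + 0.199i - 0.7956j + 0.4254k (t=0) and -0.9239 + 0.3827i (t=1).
0.9331 - 0.3387i - 0.1065j + 0.0569k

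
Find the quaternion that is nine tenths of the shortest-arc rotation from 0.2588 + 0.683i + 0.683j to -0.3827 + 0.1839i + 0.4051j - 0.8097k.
-0.3301 + 0.2653i + 0.4759j - 0.7708k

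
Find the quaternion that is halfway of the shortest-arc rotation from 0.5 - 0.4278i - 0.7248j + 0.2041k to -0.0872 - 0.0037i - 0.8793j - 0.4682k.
0.2384 - 0.2491i - 0.9262j - 0.1525k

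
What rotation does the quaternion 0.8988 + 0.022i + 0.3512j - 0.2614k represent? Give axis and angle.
axis = (0.0502, 0.8012, -0.5963), θ = 52°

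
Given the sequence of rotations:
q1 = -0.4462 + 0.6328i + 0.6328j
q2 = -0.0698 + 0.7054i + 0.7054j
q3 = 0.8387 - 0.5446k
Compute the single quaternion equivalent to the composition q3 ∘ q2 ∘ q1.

q2 · q1 = -0.8616 - 0.3589i - 0.3589j
q3 · q2 · q1 = -0.7226 - 0.4965i - 0.1056j + 0.4692k
-0.7226 - 0.4965i - 0.1056j + 0.4692k


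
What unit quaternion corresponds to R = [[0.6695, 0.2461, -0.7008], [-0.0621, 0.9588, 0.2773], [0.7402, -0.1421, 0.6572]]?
0.9063 - 0.1157i - 0.3975j - 0.085k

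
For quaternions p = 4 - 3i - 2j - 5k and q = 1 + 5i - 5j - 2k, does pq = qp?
No: pq = -1 - 4i - 53j + 12k ≠ -1 + 38i + 9j - 38k = qp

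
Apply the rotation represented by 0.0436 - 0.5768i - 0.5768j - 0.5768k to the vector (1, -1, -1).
(-1.662, 0.23, 0.431)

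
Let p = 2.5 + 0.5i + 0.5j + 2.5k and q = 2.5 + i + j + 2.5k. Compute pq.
-1 + 2.5i + 5j + 12.5k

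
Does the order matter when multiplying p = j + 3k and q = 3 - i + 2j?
Yes: pq = -2 - 6i + 10k ≠ -2 + 6i + 6j + 8k = qp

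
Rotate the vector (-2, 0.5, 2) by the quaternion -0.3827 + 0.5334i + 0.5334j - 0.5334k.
(-1.598, -2.345, -0.443)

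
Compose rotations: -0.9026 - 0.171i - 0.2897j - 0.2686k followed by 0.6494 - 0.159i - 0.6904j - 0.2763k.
-0.8876 + 0.1379i + 0.4396j + 0.003k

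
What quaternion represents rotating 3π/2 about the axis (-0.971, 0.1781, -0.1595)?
-0.7071 - 0.6866i + 0.1259j - 0.1128k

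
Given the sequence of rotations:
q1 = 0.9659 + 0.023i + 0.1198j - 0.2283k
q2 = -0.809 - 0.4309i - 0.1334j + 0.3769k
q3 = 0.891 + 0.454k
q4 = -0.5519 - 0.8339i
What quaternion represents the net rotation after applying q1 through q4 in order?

q2 · q1 = -0.6695 - 0.4495i - 0.3155j + 0.5002k
q3 · q2 · q1 = -0.8236 - 0.2573i - 0.4852j + 0.1417k
q4 · q3 · q2 · q1 = 0.24 + 0.8288i + 0.3859j + 0.3264k
0.24 + 0.8288i + 0.3859j + 0.3264k


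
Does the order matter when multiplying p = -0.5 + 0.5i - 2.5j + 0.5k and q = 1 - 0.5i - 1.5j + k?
Yes: pq = -4.5 - i - 2.5j - 2k ≠ -4.5 + 2.5i - j + 2k = qp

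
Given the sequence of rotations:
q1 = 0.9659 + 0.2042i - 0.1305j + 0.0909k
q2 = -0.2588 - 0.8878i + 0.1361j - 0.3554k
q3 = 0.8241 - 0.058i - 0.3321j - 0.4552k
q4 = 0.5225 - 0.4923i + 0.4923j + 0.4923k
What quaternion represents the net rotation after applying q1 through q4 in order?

q2 · q1 = -0.0186 - 0.9444i + 0.1734j - 0.2787k
q3 · q2 · q1 = -0.1394 - 0.6057i + 0.5628j - 0.5449k
q4 · q3 · q2 · q1 = -0.3798 - 0.7932i - 0.341j - 0.3322k
-0.3798 - 0.7932i - 0.341j - 0.3322k
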